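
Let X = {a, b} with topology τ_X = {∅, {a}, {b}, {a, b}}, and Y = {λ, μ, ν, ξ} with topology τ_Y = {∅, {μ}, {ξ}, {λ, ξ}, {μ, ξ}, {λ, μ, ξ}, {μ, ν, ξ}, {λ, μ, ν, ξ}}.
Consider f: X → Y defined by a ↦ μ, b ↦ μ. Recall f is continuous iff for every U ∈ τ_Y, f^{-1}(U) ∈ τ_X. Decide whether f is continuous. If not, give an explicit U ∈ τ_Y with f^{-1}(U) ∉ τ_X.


f IS continuous.

Compute f^{-1}(U) for each U ∈ τ_Y:
  U = ∅: f^{-1}(U) = ∅ ∈ τ_X ✓.
  U = {μ}: f^{-1}(U) = {a, b} ∈ τ_X ✓.
  U = {ξ}: f^{-1}(U) = ∅ ∈ τ_X ✓.
  U = {λ, ξ}: f^{-1}(U) = ∅ ∈ τ_X ✓.
  U = {μ, ξ}: f^{-1}(U) = {a, b} ∈ τ_X ✓.
  U = {λ, μ, ξ}: f^{-1}(U) = {a, b} ∈ τ_X ✓.
  U = {μ, ν, ξ}: f^{-1}(U) = {a, b} ∈ τ_X ✓.
  U = {λ, μ, ν, ξ}: f^{-1}(U) = {a, b} ∈ τ_X ✓.
Every preimage lies in τ_X, so f IS continuous.


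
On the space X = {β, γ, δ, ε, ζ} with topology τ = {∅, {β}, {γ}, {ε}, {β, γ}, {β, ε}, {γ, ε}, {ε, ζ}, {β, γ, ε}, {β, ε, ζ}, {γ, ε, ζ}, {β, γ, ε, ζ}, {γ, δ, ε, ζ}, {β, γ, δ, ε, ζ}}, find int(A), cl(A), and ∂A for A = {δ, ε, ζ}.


int(A) = {ε, ζ}, cl(A) = {δ, ε, ζ}, ∂A = {δ}.

Closed sets in (X, τ) are complements of opens:
  closed(X, τ) = {∅, {β}, {δ}, {β, δ}, {γ, δ}, {δ, ζ}, {β, γ, δ}, {β, δ, ζ}, {γ, δ, ζ}, {δ, ε, ζ}, {β, γ, δ, ζ}, {β, δ, ε, ζ}, {γ, δ, ε, ζ}, {β, γ, δ, ε, ζ}}.
int(A) = ⋃ {U ∈ τ : U ⊆ A}. Opens contained in A: ∅, {ε}, {ε, ζ}.
Taking the union of these: int(A) = {ε, ζ}.
cl(A) = ⋂ {C closed : A ⊆ C}. Closed sets containing A: {δ, ε, ζ}, {β, δ, ε, ζ}, {γ, δ, ε, ζ}, {β, γ, δ, ε, ζ}.
Intersecting these: cl(A) = {δ, ε, ζ}.
∂A = cl(A) ∖ int(A) = {δ, ε, ζ} ∖ {ε, ζ} = {δ}.


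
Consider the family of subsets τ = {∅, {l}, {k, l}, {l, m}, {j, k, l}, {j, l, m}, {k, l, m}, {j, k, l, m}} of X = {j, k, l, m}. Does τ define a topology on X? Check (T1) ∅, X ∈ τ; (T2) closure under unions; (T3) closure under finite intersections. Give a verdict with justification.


τ is NOT a topology on X.

Axiom (T1): ∅ ∈ τ? Yes; X ∈ τ? Yes.
Axiom (T2/T3): check pairwise unions and intersections of members of τ.
Counterexample for (T3): {j, k, l} ∩ {j, l, m} = {j, l} ∉ τ. Therefore τ is NOT a topology.


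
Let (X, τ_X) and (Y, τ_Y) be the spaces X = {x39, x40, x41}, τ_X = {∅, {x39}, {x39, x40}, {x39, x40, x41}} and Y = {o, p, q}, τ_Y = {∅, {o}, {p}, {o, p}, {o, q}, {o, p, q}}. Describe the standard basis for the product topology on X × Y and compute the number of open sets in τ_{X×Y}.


Basis B = {∅ × ∅, {x39} × {o}, {x39} × {p}, {x39} × {o, p}, {x39} × {o, q}, {x39, x40} × {o}, {x39, x40} × {p}, {x39} × {o, p, q}, {x39, x40, x41} × {o}, {x39, x40, x41} × {p}, {x39, x40} × {o, p}, {x39, x40} × {o, q}, {x39, x40} × {o, p, q}, {x39, x40, x41} × {o, p}, {x39, x40, x41} × {o, q}, {x39, x40, x41} × {o, p, q}}; |τ_{X×Y}| = 40.

Enumerate products U × V with U ∈ τ_X, V ∈ τ_Y (deduplicated):
  ∅ × ∅ = {} (∅)
  {x39} × {o} = {(x39,o)}
  {x39} × {p} = {(x39,p)}
  {x39} × {o, p} = {(x39,o), (x39,p)}
  {x39} × {o, q} = {(x39,o), (x39,q)}
  {x39, x40} × {o} = {(x39,o), (x40,o)}
  {x39, x40} × {p} = {(x39,p), (x40,p)}
  {x39} × {o, p, q} = {(x39,o), (x39,p), (x39,q)}
  {x39, x40, x41} × {o} = {(x39,o), (x40,o), (x41,o)}
  {x39, x40, x41} × {p} = {(x39,p), (x40,p), (x41,p)}
  {x39, x40} × {o, p} = {(x39,o), (x39,p), (x40,o), (x40,p)}
  {x39, x40} × {o, q} = {(x39,o), (x39,q), (x40,o), (x40,q)}
  {x39, x40} × {o, p, q} = {(x39,o), (x39,p), (x39,q), (x40,o), (x40,p), (x40,q)}
  {x39, x40, x41} × {o, p} = {(x39,o), (x39,p), (x40,o), (x40,p), (x41,o), (x41,p)}
  {x39, x40, x41} × {o, q} = {(x39,o), (x39,q), (x40,o), (x40,q), (x41,o), (x41,q)}
  {x39, x40, x41} × {o, p, q} = {(x39,o), (x39,p), (x39,q), (x40,o), (x40,p), (x40,q), (x41,o), (x41,p), (x41,q)}
These 16 distinct sets form the basis B.
Close under arbitrary unions to get τ_{X×Y}; counting gives |τ_{X×Y}| = 40.


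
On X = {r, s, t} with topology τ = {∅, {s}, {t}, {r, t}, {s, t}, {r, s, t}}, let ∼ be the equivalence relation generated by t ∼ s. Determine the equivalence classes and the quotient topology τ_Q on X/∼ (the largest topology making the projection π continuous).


X/∼ = {[r], [s=t]}; |τ_Q| = 3.

Equivalence classes: [r], [s=t].
Quotient map π: X → X/∼ sends r ↦ [r], s ↦ [s=t], t ↦ [s=t].
For each subset V ⊆ X/∼, compute π^{-1}(V) ⊆ X and check whether π^{-1}(V) ∈ τ. V is open in τ_Q iff π^{-1}(V) ∈ τ.
  V = {}: π^{-1}(V) = ∅ ∈ τ ✓.
  V = {[r]}: π^{-1}(V) = {r} ∉ τ ✗.
  V = {[s=t]}: π^{-1}(V) = {s, t} ∈ τ ✓.
  V = {[r], [s=t]}: π^{-1}(V) = {r, s, t} ∈ τ ✓.
Open sets in the quotient: τ_Q = {{}, {[s=t]}, {[r], [s=t]}} (3 elements).


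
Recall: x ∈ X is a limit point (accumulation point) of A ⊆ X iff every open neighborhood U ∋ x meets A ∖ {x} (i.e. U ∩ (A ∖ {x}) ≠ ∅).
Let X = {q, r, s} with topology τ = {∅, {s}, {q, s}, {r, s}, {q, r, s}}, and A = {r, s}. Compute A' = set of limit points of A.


A' = {q, r}

For each x ∈ X, list the open sets U ∈ τ with x ∈ U, then check whether U ∩ (A ∖ {x}) ≠ ∅ for every such U.
  x = q: opens ∋ x are {q, s}, {q, r, s}; each meets A ∖ {q}, so x IS a limit point.
  x = r: opens ∋ x are {r, s}, {q, r, s}; each meets A ∖ {r}, so x IS a limit point.
  x = s: open {s} ∋ x has {s} ∩ (A ∖ {s}) = ∅, so x is NOT a limit point.
Collecting: A' = {q, r}.


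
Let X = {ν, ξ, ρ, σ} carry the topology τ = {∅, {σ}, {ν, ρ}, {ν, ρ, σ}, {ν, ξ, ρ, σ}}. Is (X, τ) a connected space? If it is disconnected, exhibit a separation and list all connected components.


(X, τ) is connected.

Find clopen sets (U ∈ τ with X ∖ U ∈ τ):
  U = ∅, X ∖ U = {ν, ξ, ρ, σ} — both open, so U is clopen.
  U = {ν, ξ, ρ, σ}, X ∖ U = ∅ — both open, so U is clopen.
Only trivial clopens (∅ and X) exist, so (X, τ) is connected.
Compute connected components by grouping points that agree on all clopens:
  component: {ν, ξ, ρ, σ}


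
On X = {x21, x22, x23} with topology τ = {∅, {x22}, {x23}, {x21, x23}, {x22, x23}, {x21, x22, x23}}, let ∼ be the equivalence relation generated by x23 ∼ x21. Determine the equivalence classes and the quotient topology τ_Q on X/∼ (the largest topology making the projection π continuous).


X/∼ = {[x21=x23], [x22]}; |τ_Q| = 4.

Equivalence classes: [x21=x23], [x22].
Quotient map π: X → X/∼ sends x21 ↦ [x21=x23], x22 ↦ [x22], x23 ↦ [x21=x23].
For each subset V ⊆ X/∼, compute π^{-1}(V) ⊆ X and check whether π^{-1}(V) ∈ τ. V is open in τ_Q iff π^{-1}(V) ∈ τ.
  V = {}: π^{-1}(V) = ∅ ∈ τ ✓.
  V = {[x21=x23]}: π^{-1}(V) = {x21, x23} ∈ τ ✓.
  V = {[x22]}: π^{-1}(V) = {x22} ∈ τ ✓.
  V = {[x21=x23], [x22]}: π^{-1}(V) = {x21, x22, x23} ∈ τ ✓.
Open sets in the quotient: τ_Q = {{}, {[x21=x23]}, {[x22]}, {[x21=x23], [x22]}} (4 elements).


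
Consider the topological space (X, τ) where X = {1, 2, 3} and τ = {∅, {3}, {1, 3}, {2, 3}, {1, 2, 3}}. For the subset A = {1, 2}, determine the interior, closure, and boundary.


int(A) = ∅, cl(A) = {1, 2}, ∂A = {1, 2}.

Closed sets in (X, τ) are complements of opens:
  closed(X, τ) = {∅, {1}, {2}, {1, 2}, {1, 2, 3}}.
int(A) = ⋃ {U ∈ τ : U ⊆ A}. Opens contained in A: ∅.
Taking the union of these: int(A) = ∅.
cl(A) = ⋂ {C closed : A ⊆ C}. Closed sets containing A: {1, 2}, {1, 2, 3}.
Intersecting these: cl(A) = {1, 2}.
∂A = cl(A) ∖ int(A) = {1, 2} ∖ ∅ = {1, 2}.


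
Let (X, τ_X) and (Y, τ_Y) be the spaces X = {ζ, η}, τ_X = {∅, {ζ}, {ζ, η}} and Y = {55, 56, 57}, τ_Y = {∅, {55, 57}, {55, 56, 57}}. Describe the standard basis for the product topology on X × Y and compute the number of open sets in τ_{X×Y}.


Basis B = {∅ × ∅, {ζ} × {55, 57}, {ζ} × {55, 56, 57}, {ζ, η} × {55, 57}, {ζ, η} × {55, 56, 57}}; |τ_{X×Y}| = 6.

Enumerate products U × V with U ∈ τ_X, V ∈ τ_Y (deduplicated):
  ∅ × ∅ = {} (∅)
  {ζ} × {55, 57} = {(ζ,55), (ζ,57)}
  {ζ} × {55, 56, 57} = {(ζ,55), (ζ,56), (ζ,57)}
  {ζ, η} × {55, 57} = {(ζ,55), (ζ,57), (η,55), (η,57)}
  {ζ, η} × {55, 56, 57} = {(ζ,55), (ζ,56), (ζ,57), (η,55), (η,56), (η,57)}
These 5 distinct sets form the basis B.
Close under arbitrary unions to get τ_{X×Y}; counting gives |τ_{X×Y}| = 6.


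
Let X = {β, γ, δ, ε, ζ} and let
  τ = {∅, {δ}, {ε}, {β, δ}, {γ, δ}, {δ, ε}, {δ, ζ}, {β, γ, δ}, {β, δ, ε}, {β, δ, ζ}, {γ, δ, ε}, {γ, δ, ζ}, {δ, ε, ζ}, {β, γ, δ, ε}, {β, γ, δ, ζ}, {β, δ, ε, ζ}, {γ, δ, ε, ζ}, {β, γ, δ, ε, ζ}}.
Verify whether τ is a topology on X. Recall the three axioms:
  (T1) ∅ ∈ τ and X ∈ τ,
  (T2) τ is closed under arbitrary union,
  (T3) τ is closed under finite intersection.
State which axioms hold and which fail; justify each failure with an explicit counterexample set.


τ IS a topology on X.

Axiom (T1): ∅ ∈ τ? Yes; X ∈ τ? Yes.
Axiom (T2/T3): check pairwise unions and intersections of members of τ.
All pairwise intersections and unions checked — each lies in τ. Therefore τ satisfies (T1), (T2), (T3): it IS a topology on X.


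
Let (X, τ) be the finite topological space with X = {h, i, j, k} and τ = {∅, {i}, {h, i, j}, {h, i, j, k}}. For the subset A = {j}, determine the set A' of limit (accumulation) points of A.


A' = {h, k}

For each x ∈ X, list the open sets U ∈ τ with x ∈ U, then check whether U ∩ (A ∖ {x}) ≠ ∅ for every such U.
  x = h: opens ∋ x are {h, i, j}, {h, i, j, k}; each meets A ∖ {h}, so x IS a limit point.
  x = i: open {i} ∋ x has {i} ∩ (A ∖ {i}) = ∅, so x is NOT a limit point.
  x = j: open {h, i, j} ∋ x has {h, i, j} ∩ (A ∖ {j}) = ∅, so x is NOT a limit point.
  x = k: opens ∋ x are {h, i, j, k}; each meets A ∖ {k}, so x IS a limit point.
Collecting: A' = {h, k}.


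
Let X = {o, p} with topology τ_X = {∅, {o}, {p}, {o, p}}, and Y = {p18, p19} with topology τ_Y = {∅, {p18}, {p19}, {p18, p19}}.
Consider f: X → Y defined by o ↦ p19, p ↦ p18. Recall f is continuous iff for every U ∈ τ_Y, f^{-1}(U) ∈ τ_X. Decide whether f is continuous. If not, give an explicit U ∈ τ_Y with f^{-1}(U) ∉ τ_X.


f IS continuous.

Compute f^{-1}(U) for each U ∈ τ_Y:
  U = ∅: f^{-1}(U) = ∅ ∈ τ_X ✓.
  U = {p18}: f^{-1}(U) = {p} ∈ τ_X ✓.
  U = {p19}: f^{-1}(U) = {o} ∈ τ_X ✓.
  U = {p18, p19}: f^{-1}(U) = {o, p} ∈ τ_X ✓.
Every preimage lies in τ_X, so f IS continuous.


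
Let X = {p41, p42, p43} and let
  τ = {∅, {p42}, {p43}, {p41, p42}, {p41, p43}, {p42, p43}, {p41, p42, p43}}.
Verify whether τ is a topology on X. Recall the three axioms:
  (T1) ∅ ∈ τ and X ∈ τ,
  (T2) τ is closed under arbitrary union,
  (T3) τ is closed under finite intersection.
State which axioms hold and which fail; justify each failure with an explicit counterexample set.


τ is NOT a topology on X.

Axiom (T1): ∅ ∈ τ? Yes; X ∈ τ? Yes.
Axiom (T2/T3): check pairwise unions and intersections of members of τ.
Counterexample for (T3): {p41, p42} ∩ {p41, p43} = {p41} ∉ τ. Therefore τ is NOT a topology.


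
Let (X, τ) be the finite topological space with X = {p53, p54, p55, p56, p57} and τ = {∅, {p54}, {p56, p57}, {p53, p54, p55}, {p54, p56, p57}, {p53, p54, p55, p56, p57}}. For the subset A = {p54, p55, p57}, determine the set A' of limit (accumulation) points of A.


A' = {p53, p55, p56}

For each x ∈ X, list the open sets U ∈ τ with x ∈ U, then check whether U ∩ (A ∖ {x}) ≠ ∅ for every such U.
  x = p53: opens ∋ x are {p53, p54, p55}, {p53, p54, p55, p56, p57}; each meets A ∖ {p53}, so x IS a limit point.
  x = p54: open {p54} ∋ x has {p54} ∩ (A ∖ {p54}) = ∅, so x is NOT a limit point.
  x = p55: opens ∋ x are {p53, p54, p55}, {p53, p54, p55, p56, p57}; each meets A ∖ {p55}, so x IS a limit point.
  x = p56: opens ∋ x are {p56, p57}, {p54, p56, p57}, {p53, p54, p55, p56, p57}; each meets A ∖ {p56}, so x IS a limit point.
  x = p57: open {p56, p57} ∋ x has {p56, p57} ∩ (A ∖ {p57}) = ∅, so x is NOT a limit point.
Collecting: A' = {p53, p55, p56}.


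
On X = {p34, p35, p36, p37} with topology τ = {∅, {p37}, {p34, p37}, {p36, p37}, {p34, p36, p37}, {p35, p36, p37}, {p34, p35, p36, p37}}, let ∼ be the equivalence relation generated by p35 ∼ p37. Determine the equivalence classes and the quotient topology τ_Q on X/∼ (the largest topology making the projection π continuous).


X/∼ = {[p34], [p35=p37], [p36]}; |τ_Q| = 3.

Equivalence classes: [p34], [p35=p37], [p36].
Quotient map π: X → X/∼ sends p34 ↦ [p34], p35 ↦ [p35=p37], p36 ↦ [p36], p37 ↦ [p35=p37].
For each subset V ⊆ X/∼, compute π^{-1}(V) ⊆ X and check whether π^{-1}(V) ∈ τ. V is open in τ_Q iff π^{-1}(V) ∈ τ.
  V = {}: π^{-1}(V) = ∅ ∈ τ ✓.
  V = {[p34]}: π^{-1}(V) = {p34} ∉ τ ✗.
  V = {[p35=p37]}: π^{-1}(V) = {p35, p37} ∉ τ ✗.
  V = {[p34], [p35=p37]}: π^{-1}(V) = {p34, p35, p37} ∉ τ ✗.
  V = {[p36]}: π^{-1}(V) = {p36} ∉ τ ✗.
  V = {[p34], [p36]}: π^{-1}(V) = {p34, p36} ∉ τ ✗.
  V = {[p35=p37], [p36]}: π^{-1}(V) = {p35, p36, p37} ∈ τ ✓.
  V = {[p34], [p35=p37], [p36]}: π^{-1}(V) = {p34, p35, p36, p37} ∈ τ ✓.
Open sets in the quotient: τ_Q = {{}, {[p35=p37], [p36]}, {[p34], [p35=p37], [p36]}} (3 elements).


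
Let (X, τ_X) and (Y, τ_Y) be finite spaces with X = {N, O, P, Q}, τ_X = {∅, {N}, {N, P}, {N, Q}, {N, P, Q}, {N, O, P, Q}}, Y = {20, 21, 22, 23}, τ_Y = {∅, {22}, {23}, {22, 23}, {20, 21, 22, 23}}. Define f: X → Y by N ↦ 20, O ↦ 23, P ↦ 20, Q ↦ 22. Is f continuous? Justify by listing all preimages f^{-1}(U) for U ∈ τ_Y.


f is NOT continuous.

Compute f^{-1}(U) for each U ∈ τ_Y:
  U = ∅: f^{-1}(U) = ∅ ∈ τ_X ✓.
  U = {22}: f^{-1}(U) = {Q} ∉ τ_X ✗.
  U = {23}: f^{-1}(U) = {O} ∉ τ_X ✗.
  U = {22, 23}: f^{-1}(U) = {O, Q} ∉ τ_X ✗.
  U = {20, 21, 22, 23}: f^{-1}(U) = {N, O, P, Q} ∈ τ_X ✓.
Found U = {22} with f^{-1}(U) = {Q} not in τ_X. Therefore f is NOT continuous.


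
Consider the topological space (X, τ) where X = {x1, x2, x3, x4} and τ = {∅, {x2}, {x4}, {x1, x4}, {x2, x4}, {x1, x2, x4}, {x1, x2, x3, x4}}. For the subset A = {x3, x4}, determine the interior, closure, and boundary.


int(A) = {x4}, cl(A) = {x1, x3, x4}, ∂A = {x1, x3}.

Closed sets in (X, τ) are complements of opens:
  closed(X, τ) = {∅, {x3}, {x1, x3}, {x2, x3}, {x1, x2, x3}, {x1, x3, x4}, {x1, x2, x3, x4}}.
int(A) = ⋃ {U ∈ τ : U ⊆ A}. Opens contained in A: ∅, {x4}.
Taking the union of these: int(A) = {x4}.
cl(A) = ⋂ {C closed : A ⊆ C}. Closed sets containing A: {x1, x3, x4}, {x1, x2, x3, x4}.
Intersecting these: cl(A) = {x1, x3, x4}.
∂A = cl(A) ∖ int(A) = {x1, x3, x4} ∖ {x4} = {x1, x3}.


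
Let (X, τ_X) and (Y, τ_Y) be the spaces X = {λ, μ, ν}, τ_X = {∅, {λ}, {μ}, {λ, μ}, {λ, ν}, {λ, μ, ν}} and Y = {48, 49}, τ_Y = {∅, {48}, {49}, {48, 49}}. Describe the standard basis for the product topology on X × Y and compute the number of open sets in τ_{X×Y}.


Basis B = {∅ × ∅, {λ} × {48}, {λ} × {49}, {μ} × {48}, {μ} × {49}, {λ} × {48, 49}, {λ, μ} × {48}, {λ, ν} × {48}, {λ, μ} × {49}, {λ, ν} × {49}, {μ} × {48, 49}, {λ, μ, ν} × {48}, {λ, μ, ν} × {49}, {λ, μ} × {48, 49}, {λ, ν} × {48, 49}, {λ, μ, ν} × {48, 49}}; |τ_{X×Y}| = 36.

Enumerate products U × V with U ∈ τ_X, V ∈ τ_Y (deduplicated):
  ∅ × ∅ = {} (∅)
  {λ} × {48} = {(λ,48)}
  {λ} × {49} = {(λ,49)}
  {μ} × {48} = {(μ,48)}
  {μ} × {49} = {(μ,49)}
  {λ} × {48, 49} = {(λ,48), (λ,49)}
  {λ, μ} × {48} = {(λ,48), (μ,48)}
  {λ, ν} × {48} = {(λ,48), (ν,48)}
  {λ, μ} × {49} = {(λ,49), (μ,49)}
  {λ, ν} × {49} = {(λ,49), (ν,49)}
  {μ} × {48, 49} = {(μ,48), (μ,49)}
  {λ, μ, ν} × {48} = {(λ,48), (μ,48), (ν,48)}
  {λ, μ, ν} × {49} = {(λ,49), (μ,49), (ν,49)}
  {λ, μ} × {48, 49} = {(λ,48), (λ,49), (μ,48), (μ,49)}
  {λ, ν} × {48, 49} = {(λ,48), (λ,49), (ν,48), (ν,49)}
  {λ, μ, ν} × {48, 49} = {(λ,48), (λ,49), (μ,48), (μ,49), (ν,48), (ν,49)}
These 16 distinct sets form the basis B.
Close under arbitrary unions to get τ_{X×Y}; counting gives |τ_{X×Y}| = 36.


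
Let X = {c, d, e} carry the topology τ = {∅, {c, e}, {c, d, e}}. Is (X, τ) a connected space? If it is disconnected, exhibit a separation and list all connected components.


(X, τ) is connected.

Find clopen sets (U ∈ τ with X ∖ U ∈ τ):
  U = ∅, X ∖ U = {c, d, e} — both open, so U is clopen.
  U = {c, d, e}, X ∖ U = ∅ — both open, so U is clopen.
Only trivial clopens (∅ and X) exist, so (X, τ) is connected.
Compute connected components by grouping points that agree on all clopens:
  component: {c, d, e}


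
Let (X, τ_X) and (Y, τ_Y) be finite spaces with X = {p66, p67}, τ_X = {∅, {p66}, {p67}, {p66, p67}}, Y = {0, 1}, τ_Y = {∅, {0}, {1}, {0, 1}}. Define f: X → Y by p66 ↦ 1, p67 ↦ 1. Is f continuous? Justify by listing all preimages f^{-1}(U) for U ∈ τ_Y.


f IS continuous.

Compute f^{-1}(U) for each U ∈ τ_Y:
  U = ∅: f^{-1}(U) = ∅ ∈ τ_X ✓.
  U = {0}: f^{-1}(U) = ∅ ∈ τ_X ✓.
  U = {1}: f^{-1}(U) = {p66, p67} ∈ τ_X ✓.
  U = {0, 1}: f^{-1}(U) = {p66, p67} ∈ τ_X ✓.
Every preimage lies in τ_X, so f IS continuous.


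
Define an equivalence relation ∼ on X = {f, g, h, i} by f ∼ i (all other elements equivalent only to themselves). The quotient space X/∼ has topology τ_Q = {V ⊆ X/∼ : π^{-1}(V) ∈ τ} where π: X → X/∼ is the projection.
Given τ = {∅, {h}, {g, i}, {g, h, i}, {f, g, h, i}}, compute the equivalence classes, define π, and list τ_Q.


X/∼ = {[f=i], [g], [h]}; |τ_Q| = 3.

Equivalence classes: [f=i], [g], [h].
Quotient map π: X → X/∼ sends f ↦ [f=i], g ↦ [g], h ↦ [h], i ↦ [f=i].
For each subset V ⊆ X/∼, compute π^{-1}(V) ⊆ X and check whether π^{-1}(V) ∈ τ. V is open in τ_Q iff π^{-1}(V) ∈ τ.
  V = {}: π^{-1}(V) = ∅ ∈ τ ✓.
  V = {[f=i]}: π^{-1}(V) = {f, i} ∉ τ ✗.
  V = {[g]}: π^{-1}(V) = {g} ∉ τ ✗.
  V = {[f=i], [g]}: π^{-1}(V) = {f, g, i} ∉ τ ✗.
  V = {[h]}: π^{-1}(V) = {h} ∈ τ ✓.
  V = {[f=i], [h]}: π^{-1}(V) = {f, h, i} ∉ τ ✗.
  V = {[g], [h]}: π^{-1}(V) = {g, h} ∉ τ ✗.
  V = {[f=i], [g], [h]}: π^{-1}(V) = {f, g, h, i} ∈ τ ✓.
Open sets in the quotient: τ_Q = {{}, {[h]}, {[f=i], [g], [h]}} (3 elements).


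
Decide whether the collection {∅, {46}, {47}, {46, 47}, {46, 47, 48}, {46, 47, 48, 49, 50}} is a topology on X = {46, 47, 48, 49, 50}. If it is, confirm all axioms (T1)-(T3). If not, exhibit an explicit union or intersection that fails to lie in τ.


τ IS a topology on X.

Axiom (T1): ∅ ∈ τ? Yes; X ∈ τ? Yes.
Axiom (T2/T3): check pairwise unions and intersections of members of τ.
All pairwise intersections and unions checked — each lies in τ. Therefore τ satisfies (T1), (T2), (T3): it IS a topology on X.


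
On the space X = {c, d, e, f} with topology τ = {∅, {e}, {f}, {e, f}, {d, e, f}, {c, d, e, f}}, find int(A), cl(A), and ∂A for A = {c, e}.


int(A) = {e}, cl(A) = {c, d, e}, ∂A = {c, d}.

Closed sets in (X, τ) are complements of opens:
  closed(X, τ) = {∅, {c}, {c, d}, {c, d, e}, {c, d, f}, {c, d, e, f}}.
int(A) = ⋃ {U ∈ τ : U ⊆ A}. Opens contained in A: ∅, {e}.
Taking the union of these: int(A) = {e}.
cl(A) = ⋂ {C closed : A ⊆ C}. Closed sets containing A: {c, d, e}, {c, d, e, f}.
Intersecting these: cl(A) = {c, d, e}.
∂A = cl(A) ∖ int(A) = {c, d, e} ∖ {e} = {c, d}.


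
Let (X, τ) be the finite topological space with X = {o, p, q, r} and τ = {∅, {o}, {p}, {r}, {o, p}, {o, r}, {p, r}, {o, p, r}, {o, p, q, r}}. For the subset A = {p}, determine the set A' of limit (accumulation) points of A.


A' = {q}

For each x ∈ X, list the open sets U ∈ τ with x ∈ U, then check whether U ∩ (A ∖ {x}) ≠ ∅ for every such U.
  x = o: open {o} ∋ x has {o} ∩ (A ∖ {o}) = ∅, so x is NOT a limit point.
  x = p: open {p} ∋ x has {p} ∩ (A ∖ {p}) = ∅, so x is NOT a limit point.
  x = q: opens ∋ x are {o, p, q, r}; each meets A ∖ {q}, so x IS a limit point.
  x = r: open {r} ∋ x has {r} ∩ (A ∖ {r}) = ∅, so x is NOT a limit point.
Collecting: A' = {q}.


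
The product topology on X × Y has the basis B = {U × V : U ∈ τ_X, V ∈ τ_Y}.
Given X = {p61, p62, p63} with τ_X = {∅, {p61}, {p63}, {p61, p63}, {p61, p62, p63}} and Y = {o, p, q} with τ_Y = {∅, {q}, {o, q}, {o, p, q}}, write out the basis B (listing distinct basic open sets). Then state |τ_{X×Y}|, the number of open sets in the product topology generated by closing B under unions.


Basis B = {∅ × ∅, {p61} × {q}, {p63} × {q}, {p61} × {o, q}, {p61, p63} × {q}, {p63} × {o, q}, {p61} × {o, p, q}, {p61, p62, p63} × {q}, {p63} × {o, p, q}, {p61, p63} × {o, q}, {p61, p63} × {o, p, q}, {p61, p62, p63} × {o, q}, {p61, p62, p63} × {o, p, q}}; |τ_{X×Y}| = 30.

Enumerate products U × V with U ∈ τ_X, V ∈ τ_Y (deduplicated):
  ∅ × ∅ = {} (∅)
  {p61} × {q} = {(p61,q)}
  {p63} × {q} = {(p63,q)}
  {p61} × {o, q} = {(p61,o), (p61,q)}
  {p61, p63} × {q} = {(p61,q), (p63,q)}
  {p63} × {o, q} = {(p63,o), (p63,q)}
  {p61} × {o, p, q} = {(p61,o), (p61,p), (p61,q)}
  {p61, p62, p63} × {q} = {(p61,q), (p62,q), (p63,q)}
  {p63} × {o, p, q} = {(p63,o), (p63,p), (p63,q)}
  {p61, p63} × {o, q} = {(p61,o), (p61,q), (p63,o), (p63,q)}
  {p61, p63} × {o, p, q} = {(p61,o), (p61,p), (p61,q), (p63,o), (p63,p), (p63,q)}
  {p61, p62, p63} × {o, q} = {(p61,o), (p61,q), (p62,o), (p62,q), (p63,o), (p63,q)}
  {p61, p62, p63} × {o, p, q} = {(p61,o), (p61,p), (p61,q), (p62,o), (p62,p), (p62,q), (p63,o), (p63,p), (p63,q)}
These 13 distinct sets form the basis B.
Close under arbitrary unions to get τ_{X×Y}; counting gives |τ_{X×Y}| = 30.


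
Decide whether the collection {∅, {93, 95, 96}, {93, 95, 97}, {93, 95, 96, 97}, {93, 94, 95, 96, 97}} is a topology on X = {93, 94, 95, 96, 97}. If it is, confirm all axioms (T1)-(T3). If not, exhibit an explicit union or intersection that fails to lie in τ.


τ is NOT a topology on X.

Axiom (T1): ∅ ∈ τ? Yes; X ∈ τ? Yes.
Axiom (T2/T3): check pairwise unions and intersections of members of τ.
Counterexample for (T3): {93, 95, 96} ∩ {93, 95, 97} = {93, 95} ∉ τ. Therefore τ is NOT a topology.


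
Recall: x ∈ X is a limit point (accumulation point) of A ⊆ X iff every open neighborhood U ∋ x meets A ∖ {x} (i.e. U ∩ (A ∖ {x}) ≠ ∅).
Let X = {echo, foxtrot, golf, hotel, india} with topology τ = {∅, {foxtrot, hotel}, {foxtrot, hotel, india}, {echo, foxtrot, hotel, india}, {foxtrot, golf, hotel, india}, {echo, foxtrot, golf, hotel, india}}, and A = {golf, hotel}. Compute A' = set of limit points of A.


A' = {echo, foxtrot, golf, india}

For each x ∈ X, list the open sets U ∈ τ with x ∈ U, then check whether U ∩ (A ∖ {x}) ≠ ∅ for every such U.
  x = echo: opens ∋ x are {echo, foxtrot, hotel, india}, {echo, foxtrot, golf, hotel, india}; each meets A ∖ {echo}, so x IS a limit point.
  x = foxtrot: opens ∋ x are {foxtrot, hotel}, {foxtrot, hotel, india}, {echo, foxtrot, hotel, india}, {foxtrot, golf, hotel, india}, {echo, foxtrot, golf, hotel, india}; each meets A ∖ {foxtrot}, so x IS a limit point.
  x = golf: opens ∋ x are {foxtrot, golf, hotel, india}, {echo, foxtrot, golf, hotel, india}; each meets A ∖ {golf}, so x IS a limit point.
  x = hotel: open {foxtrot, hotel} ∋ x has {foxtrot, hotel} ∩ (A ∖ {hotel}) = ∅, so x is NOT a limit point.
  x = india: opens ∋ x are {foxtrot, hotel, india}, {echo, foxtrot, hotel, india}, {foxtrot, golf, hotel, india}, {echo, foxtrot, golf, hotel, india}; each meets A ∖ {india}, so x IS a limit point.
Collecting: A' = {echo, foxtrot, golf, india}.


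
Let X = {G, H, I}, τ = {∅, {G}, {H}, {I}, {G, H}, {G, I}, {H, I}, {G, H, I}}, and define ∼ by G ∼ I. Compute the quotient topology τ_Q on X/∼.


X/∼ = {[G=I], [H]}; |τ_Q| = 4.

Equivalence classes: [G=I], [H].
Quotient map π: X → X/∼ sends G ↦ [G=I], H ↦ [H], I ↦ [G=I].
For each subset V ⊆ X/∼, compute π^{-1}(V) ⊆ X and check whether π^{-1}(V) ∈ τ. V is open in τ_Q iff π^{-1}(V) ∈ τ.
  V = {}: π^{-1}(V) = ∅ ∈ τ ✓.
  V = {[G=I]}: π^{-1}(V) = {G, I} ∈ τ ✓.
  V = {[H]}: π^{-1}(V) = {H} ∈ τ ✓.
  V = {[G=I], [H]}: π^{-1}(V) = {G, H, I} ∈ τ ✓.
Open sets in the quotient: τ_Q = {{}, {[G=I]}, {[H]}, {[G=I], [H]}} (4 elements).


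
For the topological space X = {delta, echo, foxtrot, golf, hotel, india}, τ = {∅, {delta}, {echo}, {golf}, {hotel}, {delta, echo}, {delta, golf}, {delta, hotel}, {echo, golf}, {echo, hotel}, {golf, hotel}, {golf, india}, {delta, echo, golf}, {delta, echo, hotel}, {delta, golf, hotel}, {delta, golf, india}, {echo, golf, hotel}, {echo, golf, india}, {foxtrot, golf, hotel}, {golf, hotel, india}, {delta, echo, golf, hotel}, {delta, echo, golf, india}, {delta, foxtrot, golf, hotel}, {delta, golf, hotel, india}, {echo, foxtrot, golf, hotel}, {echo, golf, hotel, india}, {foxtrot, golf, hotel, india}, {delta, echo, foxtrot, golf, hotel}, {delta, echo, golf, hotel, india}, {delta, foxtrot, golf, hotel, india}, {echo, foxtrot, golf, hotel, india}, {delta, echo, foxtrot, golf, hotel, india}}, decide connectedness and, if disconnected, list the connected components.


(X, τ) is disconnected; components = [{delta}, {echo}, {foxtrot, golf, hotel, india}].

Find clopen sets (U ∈ τ with X ∖ U ∈ τ):
  U = ∅, X ∖ U = {delta, echo, foxtrot, golf, hotel, india} — both open, so U is clopen.
  U = {delta}, X ∖ U = {echo, foxtrot, golf, hotel, india} — both open, so U is clopen.
  U = {echo}, X ∖ U = {delta, foxtrot, golf, hotel, india} — both open, so U is clopen.
  U = {delta, echo}, X ∖ U = {foxtrot, golf, hotel, india} — both open, so U is clopen.
  U = {foxtrot, golf, hotel, india}, X ∖ U = {delta, echo} — both open, so U is clopen.
  U = {delta, foxtrot, golf, hotel, india}, X ∖ U = {echo} — both open, so U is clopen.
  U = {echo, foxtrot, golf, hotel, india}, X ∖ U = {delta} — both open, so U is clopen.
  U = {delta, echo, foxtrot, golf, hotel, india}, X ∖ U = ∅ — both open, so U is clopen.
Nontrivial clopen(s) exist: e.g. {delta}. So (X, τ) is disconnected.
Compute connected components by grouping points that agree on all clopens:
  component: {delta}
  component: {echo}
  component: {foxtrot, golf, hotel, india}


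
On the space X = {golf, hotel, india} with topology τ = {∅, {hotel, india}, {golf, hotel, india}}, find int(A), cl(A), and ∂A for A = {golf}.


int(A) = ∅, cl(A) = {golf}, ∂A = {golf}.

Closed sets in (X, τ) are complements of opens:
  closed(X, τ) = {∅, {golf}, {golf, hotel, india}}.
int(A) = ⋃ {U ∈ τ : U ⊆ A}. Opens contained in A: ∅.
Taking the union of these: int(A) = ∅.
cl(A) = ⋂ {C closed : A ⊆ C}. Closed sets containing A: {golf}, {golf, hotel, india}.
Intersecting these: cl(A) = {golf}.
∂A = cl(A) ∖ int(A) = {golf} ∖ ∅ = {golf}.


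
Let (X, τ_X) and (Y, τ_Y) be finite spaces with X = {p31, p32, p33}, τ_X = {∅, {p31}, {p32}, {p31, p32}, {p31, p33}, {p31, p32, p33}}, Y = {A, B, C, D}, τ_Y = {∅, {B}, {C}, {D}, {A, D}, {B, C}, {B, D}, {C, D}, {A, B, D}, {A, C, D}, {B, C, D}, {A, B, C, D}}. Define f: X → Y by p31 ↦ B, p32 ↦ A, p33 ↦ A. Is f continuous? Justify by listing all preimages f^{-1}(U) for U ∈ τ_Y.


f is NOT continuous.

Compute f^{-1}(U) for each U ∈ τ_Y:
  U = ∅: f^{-1}(U) = ∅ ∈ τ_X ✓.
  U = {B}: f^{-1}(U) = {p31} ∈ τ_X ✓.
  U = {C}: f^{-1}(U) = ∅ ∈ τ_X ✓.
  U = {D}: f^{-1}(U) = ∅ ∈ τ_X ✓.
  U = {A, D}: f^{-1}(U) = {p32, p33} ∉ τ_X ✗.
  U = {B, C}: f^{-1}(U) = {p31} ∈ τ_X ✓.
  U = {B, D}: f^{-1}(U) = {p31} ∈ τ_X ✓.
  U = {C, D}: f^{-1}(U) = ∅ ∈ τ_X ✓.
  U = {A, B, D}: f^{-1}(U) = {p31, p32, p33} ∈ τ_X ✓.
  U = {A, C, D}: f^{-1}(U) = {p32, p33} ∉ τ_X ✗.
  U = {B, C, D}: f^{-1}(U) = {p31} ∈ τ_X ✓.
  U = {A, B, C, D}: f^{-1}(U) = {p31, p32, p33} ∈ τ_X ✓.
Found U = {A, D} with f^{-1}(U) = {p32, p33} not in τ_X. Therefore f is NOT continuous.


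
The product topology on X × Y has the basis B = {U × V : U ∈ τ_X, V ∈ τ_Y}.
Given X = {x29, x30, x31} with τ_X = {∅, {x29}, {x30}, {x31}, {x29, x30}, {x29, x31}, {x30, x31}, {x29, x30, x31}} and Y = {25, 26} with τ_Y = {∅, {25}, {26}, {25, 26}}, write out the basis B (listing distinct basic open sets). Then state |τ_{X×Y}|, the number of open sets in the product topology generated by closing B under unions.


Basis B = {∅ × ∅, {x29} × {25}, {x29} × {26}, {x30} × {25}, {x30} × {26}, {x31} × {25}, {x31} × {26}, {x29} × {25, 26}, {x29, x30} × {25}, {x29, x31} × {25}, {x29, x30} × {26}, {x29, x31} × {26}, {x30} × {25, 26}, {x30, x31} × {25}, {x30, x31} × {26}, {x31} × {25, 26}, {x29, x30, x31} × {25}, {x29, x30, x31} × {26}, {x29, x30} × {25, 26}, {x29, x31} × {25, 26}, {x30, x31} × {25, 26}, {x29, x30, x31} × {25, 26}}; |τ_{X×Y}| = 64.

Enumerate products U × V with U ∈ τ_X, V ∈ τ_Y (deduplicated):
  ∅ × ∅ = {} (∅)
  {x29} × {25} = {(x29,25)}
  {x29} × {26} = {(x29,26)}
  {x30} × {25} = {(x30,25)}
  {x30} × {26} = {(x30,26)}
  {x31} × {25} = {(x31,25)}
  {x31} × {26} = {(x31,26)}
  {x29} × {25, 26} = {(x29,25), (x29,26)}
  {x29, x30} × {25} = {(x29,25), (x30,25)}
  {x29, x31} × {25} = {(x29,25), (x31,25)}
  {x29, x30} × {26} = {(x29,26), (x30,26)}
  {x29, x31} × {26} = {(x29,26), (x31,26)}
  {x30} × {25, 26} = {(x30,25), (x30,26)}
  {x30, x31} × {25} = {(x30,25), (x31,25)}
  {x30, x31} × {26} = {(x30,26), (x31,26)}
  {x31} × {25, 26} = {(x31,25), (x31,26)}
  {x29, x30, x31} × {25} = {(x29,25), (x30,25), (x31,25)}
  {x29, x30, x31} × {26} = {(x29,26), (x30,26), (x31,26)}
  {x29, x30} × {25, 26} = {(x29,25), (x29,26), (x30,25), (x30,26)}
  {x29, x31} × {25, 26} = {(x29,25), (x29,26), (x31,25), (x31,26)}
  {x30, x31} × {25, 26} = {(x30,25), (x30,26), (x31,25), (x31,26)}
  {x29, x30, x31} × {25, 26} = {(x29,25), (x29,26), (x30,25), (x30,26), (x31,25), (x31,26)}
These 22 distinct sets form the basis B.
Close under arbitrary unions to get τ_{X×Y}; counting gives |τ_{X×Y}| = 64.


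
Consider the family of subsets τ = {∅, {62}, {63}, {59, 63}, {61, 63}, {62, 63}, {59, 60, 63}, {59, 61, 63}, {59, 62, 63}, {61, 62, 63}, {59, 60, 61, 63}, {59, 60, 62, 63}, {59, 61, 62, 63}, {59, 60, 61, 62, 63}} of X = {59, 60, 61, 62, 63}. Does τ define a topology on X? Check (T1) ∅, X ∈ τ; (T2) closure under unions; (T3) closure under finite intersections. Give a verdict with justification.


τ IS a topology on X.

Axiom (T1): ∅ ∈ τ? Yes; X ∈ τ? Yes.
Axiom (T2/T3): check pairwise unions and intersections of members of τ.
All pairwise intersections and unions checked — each lies in τ. Therefore τ satisfies (T1), (T2), (T3): it IS a topology on X.


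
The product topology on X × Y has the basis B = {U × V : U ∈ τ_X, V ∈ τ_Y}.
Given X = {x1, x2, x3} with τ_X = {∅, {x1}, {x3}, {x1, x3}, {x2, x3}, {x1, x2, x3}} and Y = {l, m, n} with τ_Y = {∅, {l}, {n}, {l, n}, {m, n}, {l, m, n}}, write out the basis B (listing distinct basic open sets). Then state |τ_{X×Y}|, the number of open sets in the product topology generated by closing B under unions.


Basis B = {∅ × ∅, {x1} × {l}, {x1} × {n}, {x3} × {l}, {x3} × {n}, {x1} × {l, n}, {x1, x3} × {l}, {x1} × {m, n}, {x1, x3} × {n}, {x2, x3} × {l}, {x2, x3} × {n}, {x3} × {l, n}, {x3} × {m, n}, {x1} × {l, m, n}, {x1, x2, x3} × {l}, {x1, x2, x3} × {n}, {x3} × {l, m, n}, {x1, x3} × {l, n}, {x1, x3} × {m, n}, {x2, x3} × {l, n}, {x2, x3} × {m, n}, {x1, x3} × {l, m, n}, {x1, x2, x3} × {l, n}, {x1, x2, x3} × {m, n}, {x2, x3} × {l, m, n}, {x1, x2, x3} × {l, m, n}}; |τ_{X×Y}| = 108.

Enumerate products U × V with U ∈ τ_X, V ∈ τ_Y (deduplicated):
  ∅ × ∅ = {} (∅)
  {x1} × {l} = {(x1,l)}
  {x1} × {n} = {(x1,n)}
  {x3} × {l} = {(x3,l)}
  {x3} × {n} = {(x3,n)}
  {x1} × {l, n} = {(x1,l), (x1,n)}
  {x1, x3} × {l} = {(x1,l), (x3,l)}
  {x1} × {m, n} = {(x1,m), (x1,n)}
  {x1, x3} × {n} = {(x1,n), (x3,n)}
  {x2, x3} × {l} = {(x2,l), (x3,l)}
  {x2, x3} × {n} = {(x2,n), (x3,n)}
  {x3} × {l, n} = {(x3,l), (x3,n)}
  {x3} × {m, n} = {(x3,m), (x3,n)}
  {x1} × {l, m, n} = {(x1,l), (x1,m), (x1,n)}
  {x1, x2, x3} × {l} = {(x1,l), (x2,l), (x3,l)}
  {x1, x2, x3} × {n} = {(x1,n), (x2,n), (x3,n)}
  {x3} × {l, m, n} = {(x3,l), (x3,m), (x3,n)}
  {x1, x3} × {l, n} = {(x1,l), (x1,n), (x3,l), (x3,n)}
  {x1, x3} × {m, n} = {(x1,m), (x1,n), (x3,m), (x3,n)}
  {x2, x3} × {l, n} = {(x2,l), (x2,n), (x3,l), (x3,n)}
  {x2, x3} × {m, n} = {(x2,m), (x2,n), (x3,m), (x3,n)}
  {x1, x3} × {l, m, n} = {(x1,l), (x1,m), (x1,n), (x3,l), (x3,m), (x3,n)}
  {x1, x2, x3} × {l, n} = {(x1,l), (x1,n), (x2,l), (x2,n), (x3,l), (x3,n)}
  {x1, x2, x3} × {m, n} = {(x1,m), (x1,n), (x2,m), (x2,n), (x3,m), (x3,n)}
  {x2, x3} × {l, m, n} = {(x2,l), (x2,m), (x2,n), (x3,l), (x3,m), (x3,n)}
  {x1, x2, x3} × {l, m, n} = {(x1,l), (x1,m), (x1,n), (x2,l), (x2,m), (x2,n), (x3,l), (x3,m), (x3,n)}
These 26 distinct sets form the basis B.
Close under arbitrary unions to get τ_{X×Y}; counting gives |τ_{X×Y}| = 108.


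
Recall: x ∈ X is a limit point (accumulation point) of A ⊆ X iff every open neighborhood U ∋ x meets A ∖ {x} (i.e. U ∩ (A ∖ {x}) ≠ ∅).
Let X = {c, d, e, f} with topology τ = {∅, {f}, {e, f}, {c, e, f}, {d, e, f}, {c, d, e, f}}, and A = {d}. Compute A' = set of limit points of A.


A' = ∅

For each x ∈ X, list the open sets U ∈ τ with x ∈ U, then check whether U ∩ (A ∖ {x}) ≠ ∅ for every such U.
  x = c: open {c, e, f} ∋ x has {c, e, f} ∩ (A ∖ {c}) = ∅, so x is NOT a limit point.
  x = d: open {d, e, f} ∋ x has {d, e, f} ∩ (A ∖ {d}) = ∅, so x is NOT a limit point.
  x = e: open {e, f} ∋ x has {e, f} ∩ (A ∖ {e}) = ∅, so x is NOT a limit point.
  x = f: open {f} ∋ x has {f} ∩ (A ∖ {f}) = ∅, so x is NOT a limit point.
Collecting: A' = ∅.


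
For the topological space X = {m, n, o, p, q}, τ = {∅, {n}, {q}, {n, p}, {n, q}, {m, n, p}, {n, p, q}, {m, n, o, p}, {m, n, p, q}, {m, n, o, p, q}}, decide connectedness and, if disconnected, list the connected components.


(X, τ) is disconnected; components = [{q}, {m, n, o, p}].

Find clopen sets (U ∈ τ with X ∖ U ∈ τ):
  U = ∅, X ∖ U = {m, n, o, p, q} — both open, so U is clopen.
  U = {q}, X ∖ U = {m, n, o, p} — both open, so U is clopen.
  U = {m, n, o, p}, X ∖ U = {q} — both open, so U is clopen.
  U = {m, n, o, p, q}, X ∖ U = ∅ — both open, so U is clopen.
Nontrivial clopen(s) exist: e.g. {q}. So (X, τ) is disconnected.
Compute connected components by grouping points that agree on all clopens:
  component: {q}
  component: {m, n, o, p}


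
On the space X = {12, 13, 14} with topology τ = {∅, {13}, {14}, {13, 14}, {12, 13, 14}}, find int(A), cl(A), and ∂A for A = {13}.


int(A) = {13}, cl(A) = {12, 13}, ∂A = {12}.

Closed sets in (X, τ) are complements of opens:
  closed(X, τ) = {∅, {12}, {12, 13}, {12, 14}, {12, 13, 14}}.
int(A) = ⋃ {U ∈ τ : U ⊆ A}. Opens contained in A: ∅, {13}.
Taking the union of these: int(A) = {13}.
cl(A) = ⋂ {C closed : A ⊆ C}. Closed sets containing A: {12, 13}, {12, 13, 14}.
Intersecting these: cl(A) = {12, 13}.
∂A = cl(A) ∖ int(A) = {12, 13} ∖ {13} = {12}.


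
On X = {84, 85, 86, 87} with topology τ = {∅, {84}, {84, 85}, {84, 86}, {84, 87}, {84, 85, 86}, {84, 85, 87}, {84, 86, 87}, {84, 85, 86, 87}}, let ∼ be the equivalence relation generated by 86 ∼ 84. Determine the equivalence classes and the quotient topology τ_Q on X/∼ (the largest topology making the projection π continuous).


X/∼ = {[84=86], [85], [87]}; |τ_Q| = 5.

Equivalence classes: [84=86], [85], [87].
Quotient map π: X → X/∼ sends 84 ↦ [84=86], 85 ↦ [85], 86 ↦ [84=86], 87 ↦ [87].
For each subset V ⊆ X/∼, compute π^{-1}(V) ⊆ X and check whether π^{-1}(V) ∈ τ. V is open in τ_Q iff π^{-1}(V) ∈ τ.
  V = {}: π^{-1}(V) = ∅ ∈ τ ✓.
  V = {[84=86]}: π^{-1}(V) = {84, 86} ∈ τ ✓.
  V = {[85]}: π^{-1}(V) = {85} ∉ τ ✗.
  V = {[84=86], [85]}: π^{-1}(V) = {84, 85, 86} ∈ τ ✓.
  V = {[87]}: π^{-1}(V) = {87} ∉ τ ✗.
  V = {[84=86], [87]}: π^{-1}(V) = {84, 86, 87} ∈ τ ✓.
  V = {[85], [87]}: π^{-1}(V) = {85, 87} ∉ τ ✗.
  V = {[84=86], [85], [87]}: π^{-1}(V) = {84, 85, 86, 87} ∈ τ ✓.
Open sets in the quotient: τ_Q = {{}, {[84=86]}, {[84=86], [85]}, {[84=86], [87]}, {[84=86], [85], [87]}} (5 elements).


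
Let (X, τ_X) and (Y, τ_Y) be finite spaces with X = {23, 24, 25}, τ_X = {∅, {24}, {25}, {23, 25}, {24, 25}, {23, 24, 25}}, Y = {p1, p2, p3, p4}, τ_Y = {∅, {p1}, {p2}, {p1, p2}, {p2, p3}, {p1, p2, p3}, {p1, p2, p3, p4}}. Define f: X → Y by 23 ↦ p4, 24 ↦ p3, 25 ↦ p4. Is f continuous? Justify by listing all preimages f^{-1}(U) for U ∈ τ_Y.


f IS continuous.

Compute f^{-1}(U) for each U ∈ τ_Y:
  U = ∅: f^{-1}(U) = ∅ ∈ τ_X ✓.
  U = {p1}: f^{-1}(U) = ∅ ∈ τ_X ✓.
  U = {p2}: f^{-1}(U) = ∅ ∈ τ_X ✓.
  U = {p1, p2}: f^{-1}(U) = ∅ ∈ τ_X ✓.
  U = {p2, p3}: f^{-1}(U) = {24} ∈ τ_X ✓.
  U = {p1, p2, p3}: f^{-1}(U) = {24} ∈ τ_X ✓.
  U = {p1, p2, p3, p4}: f^{-1}(U) = {23, 24, 25} ∈ τ_X ✓.
Every preimage lies in τ_X, so f IS continuous.


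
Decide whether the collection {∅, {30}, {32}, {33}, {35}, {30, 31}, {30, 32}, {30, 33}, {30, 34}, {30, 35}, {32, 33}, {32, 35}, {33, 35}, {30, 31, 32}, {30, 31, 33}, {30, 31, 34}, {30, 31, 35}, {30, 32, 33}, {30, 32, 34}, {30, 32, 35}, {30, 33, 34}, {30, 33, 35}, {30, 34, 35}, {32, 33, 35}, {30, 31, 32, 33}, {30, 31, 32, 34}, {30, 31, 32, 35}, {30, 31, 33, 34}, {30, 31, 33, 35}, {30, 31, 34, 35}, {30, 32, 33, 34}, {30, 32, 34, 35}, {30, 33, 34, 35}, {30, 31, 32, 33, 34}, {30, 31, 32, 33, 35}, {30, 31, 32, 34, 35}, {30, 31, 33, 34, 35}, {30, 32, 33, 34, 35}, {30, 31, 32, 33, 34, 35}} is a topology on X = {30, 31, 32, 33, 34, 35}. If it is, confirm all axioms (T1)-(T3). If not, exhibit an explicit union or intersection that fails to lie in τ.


τ is NOT a topology on X.

Axiom (T1): ∅ ∈ τ? Yes; X ∈ τ? Yes.
Axiom (T2/T3): check pairwise unions and intersections of members of τ.
Counterexample for (T2): {30} ∪ {32, 33, 35} = {30, 32, 33, 35} ∉ τ. Therefore τ is NOT a topology.


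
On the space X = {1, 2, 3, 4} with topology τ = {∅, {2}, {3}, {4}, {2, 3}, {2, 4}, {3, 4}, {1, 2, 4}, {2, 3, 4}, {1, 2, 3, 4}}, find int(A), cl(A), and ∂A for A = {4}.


int(A) = {4}, cl(A) = {1, 4}, ∂A = {1}.

Closed sets in (X, τ) are complements of opens:
  closed(X, τ) = {∅, {1}, {3}, {1, 2}, {1, 3}, {1, 4}, {1, 2, 3}, {1, 2, 4}, {1, 3, 4}, {1, 2, 3, 4}}.
int(A) = ⋃ {U ∈ τ : U ⊆ A}. Opens contained in A: ∅, {4}.
Taking the union of these: int(A) = {4}.
cl(A) = ⋂ {C closed : A ⊆ C}. Closed sets containing A: {1, 4}, {1, 2, 4}, {1, 3, 4}, {1, 2, 3, 4}.
Intersecting these: cl(A) = {1, 4}.
∂A = cl(A) ∖ int(A) = {1, 4} ∖ {4} = {1}.


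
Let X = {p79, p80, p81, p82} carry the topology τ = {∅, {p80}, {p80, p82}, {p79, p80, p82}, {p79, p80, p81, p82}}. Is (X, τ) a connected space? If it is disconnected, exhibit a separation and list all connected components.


(X, τ) is connected.

Find clopen sets (U ∈ τ with X ∖ U ∈ τ):
  U = ∅, X ∖ U = {p79, p80, p81, p82} — both open, so U is clopen.
  U = {p79, p80, p81, p82}, X ∖ U = ∅ — both open, so U is clopen.
Only trivial clopens (∅ and X) exist, so (X, τ) is connected.
Compute connected components by grouping points that agree on all clopens:
  component: {p79, p80, p81, p82}


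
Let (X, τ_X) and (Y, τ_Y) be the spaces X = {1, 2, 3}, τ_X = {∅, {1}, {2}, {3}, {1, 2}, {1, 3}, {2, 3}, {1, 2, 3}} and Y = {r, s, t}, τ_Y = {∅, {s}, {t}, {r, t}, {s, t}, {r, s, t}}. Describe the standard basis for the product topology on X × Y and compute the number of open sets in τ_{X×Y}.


Basis B = {∅ × ∅, {1} × {s}, {1} × {t}, {2} × {s}, {2} × {t}, {3} × {s}, {3} × {t}, {1} × {r, t}, {1} × {s, t}, {1, 2} × {s}, {1, 3} × {s}, {1, 2} × {t}, {1, 3} × {t}, {2} × {r, t}, {2} × {s, t}, {2, 3} × {s}, {2, 3} × {t}, {3} × {r, t}, {3} × {s, t}, {1} × {r, s, t}, {1, 2, 3} × {s}, {1, 2, 3} × {t}, {2} × {r, s, t}, {3} × {r, s, t}, {1, 2} × {r, t}, {1, 3} × {r, t}, {1, 2} × {s, t}, {1, 3} × {s, t}, {2, 3} × {r, t}, {2, 3} × {s, t}, {1, 2} × {r, s, t}, {1, 3} × {r, s, t}, {1, 2, 3} × {r, t}, {1, 2, 3} × {s, t}, {2, 3} × {r, s, t}, {1, 2, 3} × {r, s, t}}; |τ_{X×Y}| = 216.

Enumerate products U × V with U ∈ τ_X, V ∈ τ_Y (deduplicated):
  ∅ × ∅ = {} (∅)
  {1} × {s} = {(1,s)}
  {1} × {t} = {(1,t)}
  {2} × {s} = {(2,s)}
  {2} × {t} = {(2,t)}
  {3} × {s} = {(3,s)}
  {3} × {t} = {(3,t)}
  {1} × {r, t} = {(1,r), (1,t)}
  {1} × {s, t} = {(1,s), (1,t)}
  {1, 2} × {s} = {(1,s), (2,s)}
  {1, 3} × {s} = {(1,s), (3,s)}
  {1, 2} × {t} = {(1,t), (2,t)}
  {1, 3} × {t} = {(1,t), (3,t)}
  {2} × {r, t} = {(2,r), (2,t)}
  {2} × {s, t} = {(2,s), (2,t)}
  {2, 3} × {s} = {(2,s), (3,s)}
  {2, 3} × {t} = {(2,t), (3,t)}
  {3} × {r, t} = {(3,r), (3,t)}
  {3} × {s, t} = {(3,s), (3,t)}
  {1} × {r, s, t} = {(1,r), (1,s), (1,t)}
  {1, 2, 3} × {s} = {(1,s), (2,s), (3,s)}
  {1, 2, 3} × {t} = {(1,t), (2,t), (3,t)}
  {2} × {r, s, t} = {(2,r), (2,s), (2,t)}
  {3} × {r, s, t} = {(3,r), (3,s), (3,t)}
  {1, 2} × {r, t} = {(1,r), (1,t), (2,r), (2,t)}
  {1, 3} × {r, t} = {(1,r), (1,t), (3,r), (3,t)}
  {1, 2} × {s, t} = {(1,s), (1,t), (2,s), (2,t)}
  {1, 3} × {s, t} = {(1,s), (1,t), (3,s), (3,t)}
  {2, 3} × {r, t} = {(2,r), (2,t), (3,r), (3,t)}
  {2, 3} × {s, t} = {(2,s), (2,t), (3,s), (3,t)}
  {1, 2} × {r, s, t} = {(1,r), (1,s), (1,t), (2,r), (2,s), (2,t)}
  {1, 3} × {r, s, t} = {(1,r), (1,s), (1,t), (3,r), (3,s), (3,t)}
  {1, 2, 3} × {r, t} = {(1,r), (1,t), (2,r), (2,t), (3,r), (3,t)}
  {1, 2, 3} × {s, t} = {(1,s), (1,t), (2,s), (2,t), (3,s), (3,t)}
  {2, 3} × {r, s, t} = {(2,r), (2,s), (2,t), (3,r), (3,s), (3,t)}
  {1, 2, 3} × {r, s, t} = {(1,r), (1,s), (1,t), (2,r), (2,s), (2,t), (3,r), (3,s), (3,t)}
These 36 distinct sets form the basis B.
Close under arbitrary unions to get τ_{X×Y}; counting gives |τ_{X×Y}| = 216.
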